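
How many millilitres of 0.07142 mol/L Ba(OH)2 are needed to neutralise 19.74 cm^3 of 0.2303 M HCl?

n(HCl) = 0.2303 mol/L x 0.01974 L = 0.004546 mol.
The neutralisation is 2 HCl : 1 Ba(OH)2, so n(Ba(OH)2) = 0.004546 x 1/2 = 0.002273 mol.
V(Ba(OH)2) = 0.002273 / 0.07142 = 0.03183 L = 31.8 mL.

31.8 mL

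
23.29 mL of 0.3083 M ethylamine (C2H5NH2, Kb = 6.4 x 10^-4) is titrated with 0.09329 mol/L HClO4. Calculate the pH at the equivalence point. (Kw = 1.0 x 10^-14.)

n(C2H5NH2) = 0.3083 x 0.02329 = 0.007180 mol; V(HClO4) at equivalence = 0.007180/0.09329 = 0.07697 L.
At equivalence the base is fully converted to C2H5NH3+; total volume = 0.1003 L, so [C2H5NH3+] = 0.007180/0.1003 = 0.07162 M.
Ka(C2H5NH3+) = Kw/Kb = 1.0e-14 / 6.4 x 10^-4 = 1.56e-11.
[H^+] = sqrt(Ka x [C2H5NH3+]) = sqrt(1.56e-11 x 0.07162) = 1.06e-6 M.
pH = -log(1.06e-6) = 5.98.

5.98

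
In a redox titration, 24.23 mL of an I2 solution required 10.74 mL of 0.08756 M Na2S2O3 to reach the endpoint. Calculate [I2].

0.0194 M

n(Na2S2O3) = 0.08756 x 0.01074 = 0.0009404 mol.
From the balanced equation, 2 mol Na2S2O3 reacts with 1 mol I2, so n(I2) = 0.0009404 x 1/2 = 0.0004702 mol.
[I2] = 0.0004702 / 0.02423 L = 0.0194 M.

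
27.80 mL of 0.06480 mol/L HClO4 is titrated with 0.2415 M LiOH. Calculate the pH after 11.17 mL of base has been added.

12.36

n(acid) = 0.06480 x 0.02780 = 0.001801 mol; n(LiOH) added = 0.2415 x 0.01117 = 0.002698 mol.
Base is in excess by 0.002698 - 0.001801 = 0.0008961 mol in a total volume of 0.03897 L.
[OH^-] = 0.0008961/0.03897 = 0.02299 M, so pOH = 1.64 and pH = 14.00 - 1.64 = 12.36.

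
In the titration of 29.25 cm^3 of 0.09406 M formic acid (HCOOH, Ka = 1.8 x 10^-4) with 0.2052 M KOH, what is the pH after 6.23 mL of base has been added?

Initial n(HCOOH) = 0.09406 x 0.02925 = 0.002751 mol.
n(KOH) added = 0.2052 x 0.006230 = 0.001278 mol, converting that many moles of HCOOH to HCOO-.
Remaining n(HCOOH) = 0.001473 mol; n(HCOO-) = 0.001278 mol.
By Henderson-Hasselbalch, pH = pKa + log([A^-]/[HA]) = 3.74 + log(0.001278/0.001473) = 3.74 + (-0.06) = 3.68.

3.68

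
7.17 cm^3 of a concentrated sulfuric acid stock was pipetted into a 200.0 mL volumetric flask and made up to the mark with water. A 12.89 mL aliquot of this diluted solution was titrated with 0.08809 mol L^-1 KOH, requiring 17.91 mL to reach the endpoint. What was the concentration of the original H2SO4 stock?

n(KOH) = 0.08809 x 0.01791 = 0.001578 mol.
n(H2SO4) in the aliquot = 0.001578 x 1/2 = 0.0007888 mol.
[diluted H2SO4] = 0.0007888 / 0.01289 = 0.06120 M.
Dilution factor = 200.0/7.170 = 27.89, so [stock] = 0.06120 x 27.89 = 1.71 M.

1.71 M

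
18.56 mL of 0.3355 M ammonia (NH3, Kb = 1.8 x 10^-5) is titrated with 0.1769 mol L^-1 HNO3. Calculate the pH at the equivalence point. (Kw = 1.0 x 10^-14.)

5.10

n(NH3) = 0.3355 x 0.01856 = 0.006227 mol; V(HNO3) at equivalence = 0.006227/0.1769 = 0.03520 L.
At equivalence the base is fully converted to NH4+; total volume = 0.05376 L, so [NH4+] = 0.006227/0.05376 = 0.1158 M.
Ka(NH4+) = Kw/Kb = 1.0e-14 / 1.8 x 10^-5 = 5.56e-10.
[H^+] = sqrt(Ka x [NH4+]) = sqrt(5.56e-10 x 0.1158) = 8.02e-6 M.
pH = -log(8.02e-6) = 5.10.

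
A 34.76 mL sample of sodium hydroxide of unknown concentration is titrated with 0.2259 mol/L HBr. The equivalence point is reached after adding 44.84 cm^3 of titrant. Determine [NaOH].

0.291 M

n(HBr) delivered = 0.2259 x 0.04484 = 0.01013 mol.
For a 1:1 reaction, n(NaOH) = 0.01013 mol.
[NaOH] = 0.01013 mol / 0.03476 L = 0.291 M.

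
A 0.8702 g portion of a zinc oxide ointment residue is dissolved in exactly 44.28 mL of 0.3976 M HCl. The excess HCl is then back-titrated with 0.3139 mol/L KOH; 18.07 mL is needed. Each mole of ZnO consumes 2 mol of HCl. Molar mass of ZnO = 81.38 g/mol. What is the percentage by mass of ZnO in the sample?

Total n(HCl) added = 0.3976 x 0.04428 = 0.01761 mol.
n(KOH) used = 0.3139 x 0.01807 = 0.005672 mol, which equals the excess n(HCl).
So n(HCl) consumed by the sample = 0.01761 - 0.005672 = 0.01193 mol.
n(ZnO) = 0.01193 / 2 = 0.005967 mol.
mass ZnO = 0.005967 x 81.38 = 0.4856 g, so %ZnO = 0.4856/0.8702 x 100 = 55.8%.

55.8%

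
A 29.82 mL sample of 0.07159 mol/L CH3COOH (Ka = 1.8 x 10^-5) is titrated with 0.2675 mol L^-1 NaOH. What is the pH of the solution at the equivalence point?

n(CH3COOH) = 0.07159 x 0.02982 = 0.002135 mol; V(NaOH) at equivalence = 0.002135/0.2675 = 0.007981 L.
At equivalence all the acid is converted to CH3COO-; total volume = 0.02982 + 0.007981 = 0.03780 L, so [CH3COO-] = 0.002135/0.03780 = 0.05648 M.
Kb = Kw/Ka = 1.0e-14 / 1.8 x 10^-5 = 5.56e-10.
[OH^-] = sqrt(Kb x [CH3COO-]) = sqrt(5.56e-10 x 0.05648) = 5.60e-6 M.
pOH = 5.25, so pH = 14.00 - 5.25 = 8.75.

8.75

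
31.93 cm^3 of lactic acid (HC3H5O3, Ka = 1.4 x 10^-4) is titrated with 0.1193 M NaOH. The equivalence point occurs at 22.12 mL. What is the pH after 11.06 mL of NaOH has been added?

11.06 mL is exactly half the equivalence volume (22.12/2), i.e. the half-equivalence point.
There, n(HA) = n(A^-), so pH = pKa = -log(1.4 x 10^-4) = 3.85.

3.85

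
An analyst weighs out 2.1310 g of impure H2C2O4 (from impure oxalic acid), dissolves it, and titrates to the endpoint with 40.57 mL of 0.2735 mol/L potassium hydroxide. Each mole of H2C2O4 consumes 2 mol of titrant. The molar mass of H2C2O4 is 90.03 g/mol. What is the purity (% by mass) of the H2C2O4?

23.4%

n(KOH) = 0.2735 x 0.04057 = 0.01110 mol.
n(H2C2O4) = 0.01110 / 2 = 0.005548 mol.
mass of H2C2O4 = 0.005548 x 90.03 = 0.4995 g.
% purity = 0.4995 / 2.1310 x 100 = 23.4%.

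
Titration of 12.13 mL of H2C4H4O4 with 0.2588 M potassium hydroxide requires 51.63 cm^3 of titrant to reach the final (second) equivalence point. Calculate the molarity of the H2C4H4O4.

n(KOH) = 0.2588 x 0.05163 = 0.01336 mol.
At the final (second) equivalence point, 2 mol OH^- react per mol H2C4H4O4, so n(H2C4H4O4) = 0.01336 / 2 = 0.006681 mol.
[H2C4H4O4] = 0.006681 / 0.01213 L = 0.551 M.

0.551 M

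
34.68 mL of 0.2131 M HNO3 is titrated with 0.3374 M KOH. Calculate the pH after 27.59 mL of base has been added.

n(acid) = 0.2131 x 0.03468 = 0.007390 mol; n(KOH) added = 0.3374 x 0.02759 = 0.009309 mol.
Base is in excess by 0.009309 - 0.007390 = 0.001919 mol in a total volume of 0.06227 L.
[OH^-] = 0.001919/0.06227 = 0.03081 M, so pOH = 1.51 and pH = 14.00 - 1.51 = 12.49.

12.49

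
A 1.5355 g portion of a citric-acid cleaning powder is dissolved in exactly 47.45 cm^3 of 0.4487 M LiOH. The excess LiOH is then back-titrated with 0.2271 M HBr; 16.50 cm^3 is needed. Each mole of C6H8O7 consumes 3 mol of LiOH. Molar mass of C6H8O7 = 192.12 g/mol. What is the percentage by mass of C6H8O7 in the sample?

73.2%

Total n(LiOH) added = 0.4487 x 0.04745 = 0.02129 mol.
n(HBr) used = 0.2271 x 0.01650 = 0.003747 mol, which equals the excess n(LiOH).
So n(LiOH) consumed by the sample = 0.02129 - 0.003747 = 0.01754 mol.
n(C6H8O7) = 0.01754 / 3 = 0.005848 mol.
mass C6H8O7 = 0.005848 x 192.12 = 1.123 g, so %C6H8O7 = 1.123/1.5355 x 100 = 73.2%.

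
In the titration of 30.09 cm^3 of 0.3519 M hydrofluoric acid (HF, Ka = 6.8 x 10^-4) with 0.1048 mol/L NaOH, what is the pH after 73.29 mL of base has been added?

Initial n(HF) = 0.3519 x 0.03009 = 0.01059 mol.
n(NaOH) added = 0.1048 x 0.07329 = 0.007681 mol, converting that many moles of HF to F-.
Remaining n(HF) = 0.002908 mol; n(F-) = 0.007681 mol.
By Henderson-Hasselbalch, pH = pKa + log([A^-]/[HA]) = 3.17 + log(0.007681/0.002908) = 3.17 + (+0.42) = 3.59.

3.59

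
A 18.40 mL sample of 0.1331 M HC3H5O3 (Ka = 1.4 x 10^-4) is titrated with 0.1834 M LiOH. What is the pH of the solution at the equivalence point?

8.37

n(HC3H5O3) = 0.1331 x 0.01840 = 0.002449 mol; V(LiOH) at equivalence = 0.002449/0.1834 = 0.01335 L.
At equivalence all the acid is converted to C3H5O3-; total volume = 0.01840 + 0.01335 = 0.03175 L, so [C3H5O3-] = 0.002449/0.03175 = 0.07713 M.
Kb = Kw/Ka = 1.0e-14 / 1.4 x 10^-4 = 7.14e-11.
[OH^-] = sqrt(Kb x [C3H5O3-]) = sqrt(7.14e-11 x 0.07713) = 2.35e-6 M.
pOH = 5.63, so pH = 14.00 - 5.63 = 8.37.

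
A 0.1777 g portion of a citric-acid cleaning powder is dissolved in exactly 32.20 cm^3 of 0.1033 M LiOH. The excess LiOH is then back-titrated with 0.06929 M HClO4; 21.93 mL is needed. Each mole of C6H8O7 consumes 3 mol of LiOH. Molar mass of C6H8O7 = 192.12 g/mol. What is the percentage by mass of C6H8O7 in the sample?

Total n(LiOH) added = 0.1033 x 0.03220 = 0.003326 mol.
n(HClO4) used = 0.06929 x 0.02193 = 0.001520 mol, which equals the excess n(LiOH).
So n(LiOH) consumed by the sample = 0.003326 - 0.001520 = 0.001807 mol.
n(C6H8O7) = 0.001807 / 3 = 0.0006022 mol.
mass C6H8O7 = 0.0006022 x 192.12 = 0.1157 g, so %C6H8O7 = 0.1157/0.1777 x 100 = 65.1%.

65.1%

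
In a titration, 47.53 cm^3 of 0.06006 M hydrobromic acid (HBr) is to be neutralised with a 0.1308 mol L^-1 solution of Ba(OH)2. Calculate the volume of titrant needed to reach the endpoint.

n(HBr) = 0.06006 mol/L x 0.04753 L = 0.002855 mol.
The neutralisation is 2 HBr : 1 Ba(OH)2, so n(Ba(OH)2) = 0.002855 x 1/2 = 0.001427 mol.
V(Ba(OH)2) = 0.001427 / 0.1308 = 0.01091 L = 10.9 mL.

10.9 mL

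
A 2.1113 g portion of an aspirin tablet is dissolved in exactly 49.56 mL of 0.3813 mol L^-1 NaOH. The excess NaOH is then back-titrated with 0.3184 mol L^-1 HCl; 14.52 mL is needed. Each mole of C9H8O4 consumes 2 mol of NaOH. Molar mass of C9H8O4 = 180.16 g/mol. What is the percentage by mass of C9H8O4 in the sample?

60.9%

Total n(NaOH) added = 0.3813 x 0.04956 = 0.01890 mol.
n(HCl) used = 0.3184 x 0.01452 = 0.004623 mol, which equals the excess n(NaOH).
So n(NaOH) consumed by the sample = 0.01890 - 0.004623 = 0.01427 mol.
n(C9H8O4) = 0.01427 / 2 = 0.007137 mol.
mass C9H8O4 = 0.007137 x 180.16 = 1.286 g, so %C9H8O4 = 1.286/2.1113 x 100 = 60.9%.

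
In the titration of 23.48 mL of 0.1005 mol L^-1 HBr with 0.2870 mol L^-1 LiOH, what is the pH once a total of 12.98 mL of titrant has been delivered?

n(acid) = 0.1005 x 0.02348 = 0.002360 mol; n(LiOH) added = 0.2870 x 0.01298 = 0.003725 mol.
Base is in excess by 0.003725 - 0.002360 = 0.001366 mol in a total volume of 0.03646 L.
[OH^-] = 0.001366/0.03646 = 0.03745 M, so pOH = 1.43 and pH = 14.00 - 1.43 = 12.57.

12.57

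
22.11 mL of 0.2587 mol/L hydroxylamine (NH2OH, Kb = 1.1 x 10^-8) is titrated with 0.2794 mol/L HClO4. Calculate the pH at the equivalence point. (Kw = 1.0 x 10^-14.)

n(NH2OH) = 0.2587 x 0.02211 = 0.005720 mol; V(HClO4) at equivalence = 0.005720/0.2794 = 0.02047 L.
At equivalence the base is fully converted to NH3OH+; total volume = 0.04258 L, so [NH3OH+] = 0.005720/0.04258 = 0.1343 M.
Ka(NH3OH+) = Kw/Kb = 1.0e-14 / 1.1 x 10^-8 = 9.09e-7.
[H^+] = sqrt(Ka x [NH3OH+]) = sqrt(9.09e-7 x 0.1343) = 0.000349 M.
pH = -log(0.000349) = 3.46.

3.46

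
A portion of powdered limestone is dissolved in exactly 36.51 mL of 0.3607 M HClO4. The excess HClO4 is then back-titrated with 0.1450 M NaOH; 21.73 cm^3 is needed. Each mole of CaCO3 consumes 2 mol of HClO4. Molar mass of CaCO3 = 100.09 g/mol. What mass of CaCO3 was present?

Total n(HClO4) added = 0.3607 x 0.03651 = 0.01317 mol.
n(NaOH) used = 0.1450 x 0.02173 = 0.003151 mol, which equals the excess n(HClO4).
So n(HClO4) consumed by the sample = 0.01317 - 0.003151 = 0.01002 mol.
n(CaCO3) = 0.01002 / 2 = 0.005009 mol.
mass = 0.005009 mol x 100.09 g/mol = 0.501 g.

0.501 g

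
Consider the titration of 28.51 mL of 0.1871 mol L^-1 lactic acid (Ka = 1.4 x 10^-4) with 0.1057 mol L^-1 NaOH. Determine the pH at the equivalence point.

n(HC3H5O3) = 0.1871 x 0.02851 = 0.005334 mol; V(NaOH) at equivalence = 0.005334/0.1057 = 0.05047 L.
At equivalence all the acid is converted to C3H5O3-; total volume = 0.02851 + 0.05047 = 0.07898 L, so [C3H5O3-] = 0.005334/0.07898 = 0.06754 M.
Kb = Kw/Ka = 1.0e-14 / 1.4 x 10^-4 = 7.14e-11.
[OH^-] = sqrt(Kb x [C3H5O3-]) = sqrt(7.14e-11 x 0.06754) = 2.20e-6 M.
pOH = 5.66, so pH = 14.00 - 5.66 = 8.34.

8.34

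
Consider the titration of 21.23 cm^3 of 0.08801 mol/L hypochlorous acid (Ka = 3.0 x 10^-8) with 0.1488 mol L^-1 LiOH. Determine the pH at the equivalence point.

n(HClO) = 0.08801 x 0.02123 = 0.001868 mol; V(LiOH) at equivalence = 0.001868/0.1488 = 0.01256 L.
At equivalence all the acid is converted to ClO-; total volume = 0.02123 + 0.01256 = 0.03379 L, so [ClO-] = 0.001868/0.03379 = 0.05530 M.
Kb = Kw/Ka = 1.0e-14 / 3.0 x 10^-8 = 3.33e-7.
[OH^-] = sqrt(Kb x [ClO-]) = sqrt(3.33e-7 x 0.05530) = 0.000136 M.
pOH = 3.87, so pH = 14.00 - 3.87 = 10.13.

10.13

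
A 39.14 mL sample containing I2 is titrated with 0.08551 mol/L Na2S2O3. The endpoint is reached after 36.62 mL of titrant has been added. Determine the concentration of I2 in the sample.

0.0400 M

n(Na2S2O3) = 0.08551 x 0.03662 = 0.003131 mol.
From the balanced equation, 2 mol Na2S2O3 reacts with 1 mol I2, so n(I2) = 0.003131 x 1/2 = 0.001566 mol.
[I2] = 0.001566 / 0.03914 L = 0.0400 M.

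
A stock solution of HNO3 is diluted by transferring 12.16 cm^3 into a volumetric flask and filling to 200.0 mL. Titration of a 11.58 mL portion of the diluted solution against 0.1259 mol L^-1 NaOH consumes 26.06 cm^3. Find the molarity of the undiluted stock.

4.66 M

n(NaOH) = 0.1259 x 0.02606 = 0.003281 mol.
n(HNO3) in the aliquot = 0.003281 mol.
[diluted HNO3] = 0.003281 / 0.01158 = 0.2833 M.
Dilution factor = 200.0/12.16 = 16.45, so [stock] = 0.2833 x 16.45 = 4.66 M.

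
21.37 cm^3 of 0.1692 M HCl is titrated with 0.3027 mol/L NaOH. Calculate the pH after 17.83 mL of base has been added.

n(acid) = 0.1692 x 0.02137 = 0.003616 mol; n(NaOH) added = 0.3027 x 0.01783 = 0.005397 mol.
Base is in excess by 0.005397 - 0.003616 = 0.001781 mol in a total volume of 0.03920 L.
[OH^-] = 0.001781/0.03920 = 0.04544 M, so pOH = 1.34 and pH = 14.00 - 1.34 = 12.66.

12.66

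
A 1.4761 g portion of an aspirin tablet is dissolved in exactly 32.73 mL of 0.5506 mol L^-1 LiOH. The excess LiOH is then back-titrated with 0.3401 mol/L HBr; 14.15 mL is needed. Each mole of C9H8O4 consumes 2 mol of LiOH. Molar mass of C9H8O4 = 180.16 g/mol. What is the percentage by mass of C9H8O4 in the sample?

80.6%

Total n(LiOH) added = 0.5506 x 0.03273 = 0.01802 mol.
n(HBr) used = 0.3401 x 0.01415 = 0.004812 mol, which equals the excess n(LiOH).
So n(LiOH) consumed by the sample = 0.01802 - 0.004812 = 0.01321 mol.
n(C9H8O4) = 0.01321 / 2 = 0.006604 mol.
mass C9H8O4 = 0.006604 x 180.16 = 1.190 g, so %C9H8O4 = 1.190/1.4761 x 100 = 80.6%.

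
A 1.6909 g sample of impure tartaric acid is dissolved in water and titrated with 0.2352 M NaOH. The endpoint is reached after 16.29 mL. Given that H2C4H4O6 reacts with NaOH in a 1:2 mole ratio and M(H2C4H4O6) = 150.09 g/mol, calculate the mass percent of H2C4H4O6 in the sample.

n(NaOH) = 0.2352 x 0.01629 = 0.003831 mol.
n(H2C4H4O6) = 0.003831 / 2 = 0.001916 mol.
mass of H2C4H4O6 = 0.001916 x 150.09 = 0.2875 g.
% purity = 0.2875 / 1.6909 x 100 = 17.0%.

17.0%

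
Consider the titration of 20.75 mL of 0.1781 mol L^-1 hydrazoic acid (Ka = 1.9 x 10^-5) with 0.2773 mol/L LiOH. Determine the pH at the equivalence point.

n(HN3) = 0.1781 x 0.02075 = 0.003696 mol; V(LiOH) at equivalence = 0.003696/0.2773 = 0.01333 L.
At equivalence all the acid is converted to N3-; total volume = 0.02075 + 0.01333 = 0.03408 L, so [N3-] = 0.003696/0.03408 = 0.1084 M.
Kb = Kw/Ka = 1.0e-14 / 1.9 x 10^-5 = 5.26e-10.
[OH^-] = sqrt(Kb x [N3-]) = sqrt(5.26e-10 x 0.1084) = 7.55e-6 M.
pOH = 5.12, so pH = 14.00 - 5.12 = 8.88.

8.88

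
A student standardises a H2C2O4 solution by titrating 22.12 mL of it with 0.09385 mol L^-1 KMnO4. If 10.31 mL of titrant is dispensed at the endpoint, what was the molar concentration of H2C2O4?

0.109 M

n(KMnO4) = 0.09385 x 0.01031 = 0.0009676 mol.
From the balanced equation, 2 mol KMnO4 reacts with 5 mol H2C2O4, so n(H2C2O4) = 0.0009676 x 5/2 = 0.002419 mol.
[H2C2O4] = 0.002419 / 0.02212 L = 0.109 M.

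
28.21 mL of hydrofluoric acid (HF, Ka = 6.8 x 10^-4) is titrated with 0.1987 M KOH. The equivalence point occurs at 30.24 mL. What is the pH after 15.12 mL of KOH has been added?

3.17

15.12 mL is exactly half the equivalence volume (30.24/2), i.e. the half-equivalence point.
There, n(HA) = n(A^-), so pH = pKa = -log(6.8 x 10^-4) = 3.17.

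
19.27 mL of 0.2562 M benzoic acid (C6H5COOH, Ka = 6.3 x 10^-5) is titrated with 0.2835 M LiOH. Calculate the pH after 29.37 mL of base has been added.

12.84

n(acid) = 0.2562 x 0.01927 = 0.004937 mol; n(LiOH) added = 0.2835 x 0.02937 = 0.008326 mol.
Base is in excess by 0.008326 - 0.004937 = 0.003389 mol in a total volume of 0.04864 L.
[OH^-] = 0.003389/0.04864 = 0.06968 M, so pOH = 1.16 and pH = 14.00 - 1.16 = 12.84.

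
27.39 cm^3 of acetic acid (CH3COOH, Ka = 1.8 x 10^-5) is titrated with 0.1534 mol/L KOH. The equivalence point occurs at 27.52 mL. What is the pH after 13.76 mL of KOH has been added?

13.76 mL is exactly half the equivalence volume (27.52/2), i.e. the half-equivalence point.
There, n(HA) = n(A^-), so pH = pKa = -log(1.8 x 10^-5) = 4.74.

4.74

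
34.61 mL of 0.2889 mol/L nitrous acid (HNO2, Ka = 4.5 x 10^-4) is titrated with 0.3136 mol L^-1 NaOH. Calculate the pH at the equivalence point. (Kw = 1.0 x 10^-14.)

n(HNO2) = 0.2889 x 0.03461 = 0.009999 mol; V(NaOH) at equivalence = 0.009999/0.3136 = 0.03188 L.
At equivalence all the acid is converted to NO2-; total volume = 0.03461 + 0.03188 = 0.06649 L, so [NO2-] = 0.009999/0.06649 = 0.1504 M.
Kb = Kw/Ka = 1.0e-14 / 4.5 x 10^-4 = 2.22e-11.
[OH^-] = sqrt(Kb x [NO2-]) = sqrt(2.22e-11 x 0.1504) = 1.83e-6 M.
pOH = 5.74, so pH = 14.00 - 5.74 = 8.26.

8.26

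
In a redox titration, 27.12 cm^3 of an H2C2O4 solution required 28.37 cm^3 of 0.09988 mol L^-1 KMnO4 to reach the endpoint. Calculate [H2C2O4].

0.261 M

n(KMnO4) = 0.09988 x 0.02837 = 0.002834 mol.
From the balanced equation, 2 mol KMnO4 reacts with 5 mol H2C2O4, so n(H2C2O4) = 0.002834 x 5/2 = 0.007084 mol.
[H2C2O4] = 0.007084 / 0.02712 L = 0.261 M.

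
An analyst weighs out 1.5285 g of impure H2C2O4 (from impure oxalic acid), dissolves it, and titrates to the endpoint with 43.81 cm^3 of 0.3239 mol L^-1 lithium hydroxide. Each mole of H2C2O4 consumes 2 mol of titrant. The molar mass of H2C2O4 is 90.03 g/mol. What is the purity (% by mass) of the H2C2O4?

41.8%

n(LiOH) = 0.3239 x 0.04381 = 0.01419 mol.
n(H2C2O4) = 0.01419 / 2 = 0.007095 mol.
mass of H2C2O4 = 0.007095 x 90.03 = 0.6388 g.
% purity = 0.6388 / 1.5285 x 100 = 41.8%.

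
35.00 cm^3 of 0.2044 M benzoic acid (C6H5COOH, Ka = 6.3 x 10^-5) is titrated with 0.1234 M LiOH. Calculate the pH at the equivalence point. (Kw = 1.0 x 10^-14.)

n(C6H5COOH) = 0.2044 x 0.03500 = 0.007154 mol; V(LiOH) at equivalence = 0.007154/0.1234 = 0.05797 L.
At equivalence all the acid is converted to C6H5COO-; total volume = 0.03500 + 0.05797 = 0.09297 L, so [C6H5COO-] = 0.007154/0.09297 = 0.07695 M.
Kb = Kw/Ka = 1.0e-14 / 6.3 x 10^-5 = 1.59e-10.
[OH^-] = sqrt(Kb x [C6H5COO-]) = sqrt(1.59e-10 x 0.07695) = 3.49e-6 M.
pOH = 5.46, so pH = 14.00 - 5.46 = 8.54.

8.54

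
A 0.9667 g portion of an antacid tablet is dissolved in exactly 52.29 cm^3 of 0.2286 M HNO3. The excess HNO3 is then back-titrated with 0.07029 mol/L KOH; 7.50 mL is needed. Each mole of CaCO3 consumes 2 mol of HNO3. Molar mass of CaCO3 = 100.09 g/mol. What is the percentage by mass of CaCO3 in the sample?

Total n(HNO3) added = 0.2286 x 0.05229 = 0.01195 mol.
n(KOH) used = 0.07029 x 0.007500 = 0.0005272 mol, which equals the excess n(HNO3).
So n(HNO3) consumed by the sample = 0.01195 - 0.0005272 = 0.01143 mol.
n(CaCO3) = 0.01143 / 2 = 0.005713 mol.
mass CaCO3 = 0.005713 x 100.09 = 0.5718 g, so %CaCO3 = 0.5718/0.9667 x 100 = 59.2%.

59.2%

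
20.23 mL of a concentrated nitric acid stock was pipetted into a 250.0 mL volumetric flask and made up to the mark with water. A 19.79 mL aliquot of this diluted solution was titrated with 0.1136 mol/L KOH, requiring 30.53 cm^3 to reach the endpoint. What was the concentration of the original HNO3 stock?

n(KOH) = 0.1136 x 0.03053 = 0.003468 mol.
n(HNO3) in the aliquot = 0.003468 mol.
[diluted HNO3] = 0.003468 / 0.01979 = 0.1753 M.
Dilution factor = 250.0/20.23 = 12.36, so [stock] = 0.1753 x 12.36 = 2.17 M.

2.17 M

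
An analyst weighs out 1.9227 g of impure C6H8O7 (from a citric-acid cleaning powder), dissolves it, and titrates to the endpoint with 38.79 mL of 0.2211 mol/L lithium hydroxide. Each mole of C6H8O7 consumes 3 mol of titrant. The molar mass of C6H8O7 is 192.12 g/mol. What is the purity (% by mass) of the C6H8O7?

n(LiOH) = 0.2211 x 0.03879 = 0.008576 mol.
n(C6H8O7) = 0.008576 / 3 = 0.002859 mol.
mass of C6H8O7 = 0.002859 x 192.12 = 0.5492 g.
% purity = 0.5492 / 1.9227 x 100 = 28.6%.

28.6%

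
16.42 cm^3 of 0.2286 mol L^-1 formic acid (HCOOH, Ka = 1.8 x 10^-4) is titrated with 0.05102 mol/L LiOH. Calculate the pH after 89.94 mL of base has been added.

n(acid) = 0.2286 x 0.01642 = 0.003754 mol; n(LiOH) added = 0.05102 x 0.08994 = 0.004589 mol.
Base is in excess by 0.004589 - 0.003754 = 0.0008351 mol in a total volume of 0.1064 L.
[OH^-] = 0.0008351/0.1064 = 0.007852 M, so pOH = 2.11 and pH = 14.00 - 2.11 = 11.89.

11.89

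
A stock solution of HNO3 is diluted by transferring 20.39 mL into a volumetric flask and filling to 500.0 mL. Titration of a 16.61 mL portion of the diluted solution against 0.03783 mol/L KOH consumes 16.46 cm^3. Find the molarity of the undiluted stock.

n(KOH) = 0.03783 x 0.01646 = 0.0006227 mol.
n(HNO3) in the aliquot = 0.0006227 mol.
[diluted HNO3] = 0.0006227 / 0.01661 = 0.03749 M.
Dilution factor = 500.0/20.39 = 24.52, so [stock] = 0.03749 x 24.52 = 0.919 M.

0.919 M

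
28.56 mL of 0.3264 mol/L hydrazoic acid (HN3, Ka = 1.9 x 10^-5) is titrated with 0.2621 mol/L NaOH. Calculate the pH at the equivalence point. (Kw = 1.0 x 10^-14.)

n(HN3) = 0.3264 x 0.02856 = 0.009322 mol; V(NaOH) at equivalence = 0.009322/0.2621 = 0.03557 L.
At equivalence all the acid is converted to N3-; total volume = 0.02856 + 0.03557 = 0.06413 L, so [N3-] = 0.009322/0.06413 = 0.1454 M.
Kb = Kw/Ka = 1.0e-14 / 1.9 x 10^-5 = 5.26e-10.
[OH^-] = sqrt(Kb x [N3-]) = sqrt(5.26e-10 x 0.1454) = 8.75e-6 M.
pOH = 5.06, so pH = 14.00 - 5.06 = 8.94.

8.94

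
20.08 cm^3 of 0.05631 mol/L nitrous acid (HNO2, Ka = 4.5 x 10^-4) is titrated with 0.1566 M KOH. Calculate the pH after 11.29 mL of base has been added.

n(acid) = 0.05631 x 0.02008 = 0.001131 mol; n(KOH) added = 0.1566 x 0.01129 = 0.001768 mol.
Base is in excess by 0.001768 - 0.001131 = 0.0006373 mol in a total volume of 0.03137 L.
[OH^-] = 0.0006373/0.03137 = 0.02032 M, so pOH = 1.69 and pH = 14.00 - 1.69 = 12.31.

12.31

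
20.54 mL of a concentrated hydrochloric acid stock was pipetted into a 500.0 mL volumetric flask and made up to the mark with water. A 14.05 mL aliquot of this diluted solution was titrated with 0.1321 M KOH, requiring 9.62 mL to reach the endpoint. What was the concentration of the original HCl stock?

n(KOH) = 0.1321 x 0.009620 = 0.001271 mol.
n(HCl) in the aliquot = 0.001271 mol.
[diluted HCl] = 0.001271 / 0.01405 = 0.09045 M.
Dilution factor = 500.0/20.54 = 24.34, so [stock] = 0.09045 x 24.34 = 2.20 M.

2.20 M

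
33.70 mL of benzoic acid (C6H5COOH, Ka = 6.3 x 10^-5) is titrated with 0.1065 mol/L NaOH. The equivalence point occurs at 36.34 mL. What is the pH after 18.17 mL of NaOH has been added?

18.17 mL is exactly half the equivalence volume (36.34/2), i.e. the half-equivalence point.
There, n(HA) = n(A^-), so pH = pKa = -log(6.3 x 10^-5) = 4.20.

4.20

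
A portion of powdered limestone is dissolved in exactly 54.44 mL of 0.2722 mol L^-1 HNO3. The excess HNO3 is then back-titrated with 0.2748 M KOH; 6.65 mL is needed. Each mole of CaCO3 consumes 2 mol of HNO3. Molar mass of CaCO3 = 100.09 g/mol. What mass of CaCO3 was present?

Total n(HNO3) added = 0.2722 x 0.05444 = 0.01482 mol.
n(KOH) used = 0.2748 x 0.006650 = 0.001827 mol, which equals the excess n(HNO3).
So n(HNO3) consumed by the sample = 0.01482 - 0.001827 = 0.01299 mol.
n(CaCO3) = 0.01299 / 2 = 0.006496 mol.
mass = 0.006496 mol x 100.09 g/mol = 0.650 g.

0.650 g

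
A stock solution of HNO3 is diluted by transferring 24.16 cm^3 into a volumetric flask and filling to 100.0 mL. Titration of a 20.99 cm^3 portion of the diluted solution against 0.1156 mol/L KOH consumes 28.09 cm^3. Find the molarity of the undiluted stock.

n(KOH) = 0.1156 x 0.02809 = 0.003247 mol.
n(HNO3) in the aliquot = 0.003247 mol.
[diluted HNO3] = 0.003247 / 0.02099 = 0.1547 M.
Dilution factor = 100.0/24.16 = 4.139, so [stock] = 0.1547 x 4.139 = 0.640 M.

0.640 M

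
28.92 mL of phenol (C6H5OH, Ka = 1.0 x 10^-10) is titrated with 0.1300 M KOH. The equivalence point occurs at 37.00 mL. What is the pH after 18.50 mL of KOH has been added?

10.00

18.50 mL is exactly half the equivalence volume (37.00/2), i.e. the half-equivalence point.
There, n(HA) = n(A^-), so pH = pKa = -log(1.0 x 10^-10) = 10.00.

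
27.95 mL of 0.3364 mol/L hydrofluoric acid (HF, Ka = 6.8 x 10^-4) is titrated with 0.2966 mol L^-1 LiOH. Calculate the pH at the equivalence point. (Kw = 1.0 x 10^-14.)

8.18

n(HF) = 0.3364 x 0.02795 = 0.009402 mol; V(LiOH) at equivalence = 0.009402/0.2966 = 0.03170 L.
At equivalence all the acid is converted to F-; total volume = 0.02795 + 0.03170 = 0.05965 L, so [F-] = 0.009402/0.05965 = 0.1576 M.
Kb = Kw/Ka = 1.0e-14 / 6.8 x 10^-4 = 1.47e-11.
[OH^-] = sqrt(Kb x [F-]) = sqrt(1.47e-11 x 0.1576) = 1.52e-6 M.
pOH = 5.82, so pH = 14.00 - 5.82 = 8.18.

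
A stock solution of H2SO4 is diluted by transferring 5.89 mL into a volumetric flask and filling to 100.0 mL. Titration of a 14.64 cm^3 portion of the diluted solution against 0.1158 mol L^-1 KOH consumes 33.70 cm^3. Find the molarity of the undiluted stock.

n(KOH) = 0.1158 x 0.03370 = 0.003902 mol.
n(H2SO4) in the aliquot = 0.003902 x 1/2 = 0.001951 mol.
[diluted H2SO4] = 0.001951 / 0.01464 = 0.1333 M.
Dilution factor = 100.0/5.890 = 16.98, so [stock] = 0.1333 x 16.98 = 2.26 M.

2.26 M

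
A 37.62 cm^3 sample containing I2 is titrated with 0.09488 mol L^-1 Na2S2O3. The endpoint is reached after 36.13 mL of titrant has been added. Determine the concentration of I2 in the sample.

0.0456 M

n(Na2S2O3) = 0.09488 x 0.03613 = 0.003428 mol.
From the balanced equation, 2 mol Na2S2O3 reacts with 1 mol I2, so n(I2) = 0.003428 x 1/2 = 0.001714 mol.
[I2] = 0.001714 / 0.03762 L = 0.0456 M.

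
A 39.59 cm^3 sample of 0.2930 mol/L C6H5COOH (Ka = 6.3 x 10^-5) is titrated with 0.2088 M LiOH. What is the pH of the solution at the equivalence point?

n(C6H5COOH) = 0.2930 x 0.03959 = 0.01160 mol; V(LiOH) at equivalence = 0.01160/0.2088 = 0.05555 L.
At equivalence all the acid is converted to C6H5COO-; total volume = 0.03959 + 0.05555 = 0.09514 L, so [C6H5COO-] = 0.01160/0.09514 = 0.1219 M.
Kb = Kw/Ka = 1.0e-14 / 6.3 x 10^-5 = 1.59e-10.
[OH^-] = sqrt(Kb x [C6H5COO-]) = sqrt(1.59e-10 x 0.1219) = 4.40e-6 M.
pOH = 5.36, so pH = 14.00 - 5.36 = 8.64.

8.64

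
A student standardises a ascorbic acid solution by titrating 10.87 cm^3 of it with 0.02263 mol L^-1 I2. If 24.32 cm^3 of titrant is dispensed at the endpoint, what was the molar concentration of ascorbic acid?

n(I2) = 0.02263 x 0.02432 = 0.0005504 mol.
From the balanced equation, 1 mol I2 reacts with 1 mol ascorbic acid, so n(ascorbic acid) = 0.0005504 x 1/1 = 0.0005504 mol.
[ascorbic acid] = 0.0005504 / 0.01087 L = 0.0506 M.

0.0506 M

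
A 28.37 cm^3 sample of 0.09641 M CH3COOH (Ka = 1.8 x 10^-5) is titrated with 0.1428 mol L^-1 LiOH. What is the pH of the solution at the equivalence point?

n(CH3COOH) = 0.09641 x 0.02837 = 0.002735 mol; V(LiOH) at equivalence = 0.002735/0.1428 = 0.01915 L.
At equivalence all the acid is converted to CH3COO-; total volume = 0.02837 + 0.01915 = 0.04752 L, so [CH3COO-] = 0.002735/0.04752 = 0.05755 M.
Kb = Kw/Ka = 1.0e-14 / 1.8 x 10^-5 = 5.56e-10.
[OH^-] = sqrt(Kb x [CH3COO-]) = sqrt(5.56e-10 x 0.05755) = 5.65e-6 M.
pOH = 5.25, so pH = 14.00 - 5.25 = 8.75.

8.75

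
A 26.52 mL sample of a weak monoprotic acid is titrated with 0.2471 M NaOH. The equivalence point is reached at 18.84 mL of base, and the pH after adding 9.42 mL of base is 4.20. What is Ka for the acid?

6.3 x 10^-5

9.42 mL is half of the equivalence volume, so this is the half-equivalence point where [HA] = [A^-].
At half-equivalence pH = pKa, so pKa = 4.20.
Ka = 10^(-4.20) = 6.3 x 10^-5.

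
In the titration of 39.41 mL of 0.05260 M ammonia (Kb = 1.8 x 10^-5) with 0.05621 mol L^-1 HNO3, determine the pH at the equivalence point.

n(NH3) = 0.05260 x 0.03941 = 0.002073 mol; V(HNO3) at equivalence = 0.002073/0.05621 = 0.03688 L.
At equivalence the base is fully converted to NH4+; total volume = 0.07629 L, so [NH4+] = 0.002073/0.07629 = 0.02717 M.
Ka(NH4+) = Kw/Kb = 1.0e-14 / 1.8 x 10^-5 = 5.56e-10.
[H^+] = sqrt(Ka x [NH4+]) = sqrt(5.56e-10 x 0.02717) = 3.89e-6 M.
pH = -log(3.89e-6) = 5.41.

5.41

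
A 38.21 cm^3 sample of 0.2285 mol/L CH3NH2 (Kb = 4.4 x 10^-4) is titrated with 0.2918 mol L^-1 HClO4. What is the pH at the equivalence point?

5.77

n(CH3NH2) = 0.2285 x 0.03821 = 0.008731 mol; V(HClO4) at equivalence = 0.008731/0.2918 = 0.02992 L.
At equivalence the base is fully converted to CH3NH3+; total volume = 0.06813 L, so [CH3NH3+] = 0.008731/0.06813 = 0.1281 M.
Ka(CH3NH3+) = Kw/Kb = 1.0e-14 / 4.4 x 10^-4 = 2.27e-11.
[H^+] = sqrt(Ka x [CH3NH3+]) = sqrt(2.27e-11 x 0.1281) = 1.71e-6 M.
pH = -log(1.71e-6) = 5.77.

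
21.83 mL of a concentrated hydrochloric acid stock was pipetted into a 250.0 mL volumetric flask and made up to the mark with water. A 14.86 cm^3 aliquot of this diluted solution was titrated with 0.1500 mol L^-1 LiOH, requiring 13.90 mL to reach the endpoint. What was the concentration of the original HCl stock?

n(LiOH) = 0.1500 x 0.01390 = 0.002085 mol.
n(HCl) in the aliquot = 0.002085 mol.
[diluted HCl] = 0.002085 / 0.01486 = 0.1403 M.
Dilution factor = 250.0/21.83 = 11.45, so [stock] = 0.1403 x 11.45 = 1.61 M.

1.61 M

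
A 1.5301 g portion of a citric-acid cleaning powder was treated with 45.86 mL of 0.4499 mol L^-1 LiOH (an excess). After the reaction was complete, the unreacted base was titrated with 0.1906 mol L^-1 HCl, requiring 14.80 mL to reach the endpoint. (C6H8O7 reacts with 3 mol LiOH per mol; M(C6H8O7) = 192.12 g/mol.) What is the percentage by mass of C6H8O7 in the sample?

74.5%

Total n(LiOH) added = 0.4499 x 0.04586 = 0.02063 mol.
n(HCl) used = 0.1906 x 0.01480 = 0.002821 mol, which equals the excess n(LiOH).
So n(LiOH) consumed by the sample = 0.02063 - 0.002821 = 0.01781 mol.
n(C6H8O7) = 0.01781 / 3 = 0.005937 mol.
mass C6H8O7 = 0.005937 x 192.12 = 1.141 g, so %C6H8O7 = 1.141/1.5301 x 100 = 74.5%.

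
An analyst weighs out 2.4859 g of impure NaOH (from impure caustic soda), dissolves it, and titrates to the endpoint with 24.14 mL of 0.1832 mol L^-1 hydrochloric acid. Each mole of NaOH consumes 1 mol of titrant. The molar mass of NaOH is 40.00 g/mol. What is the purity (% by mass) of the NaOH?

7.12%

n(HCl) = 0.1832 x 0.02414 = 0.004422 mol.
n(NaOH) = 0.004422 / 1 = 0.004422 mol.
mass of NaOH = 0.004422 x 40.00 = 0.1769 g.
% purity = 0.1769 / 2.4859 x 100 = 7.12%.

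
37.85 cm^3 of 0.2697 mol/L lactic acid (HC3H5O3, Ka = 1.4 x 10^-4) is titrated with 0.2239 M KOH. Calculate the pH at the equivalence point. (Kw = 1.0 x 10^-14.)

n(HC3H5O3) = 0.2697 x 0.03785 = 0.01021 mol; V(KOH) at equivalence = 0.01021/0.2239 = 0.04559 L.
At equivalence all the acid is converted to C3H5O3-; total volume = 0.03785 + 0.04559 = 0.08344 L, so [C3H5O3-] = 0.01021/0.08344 = 0.1223 M.
Kb = Kw/Ka = 1.0e-14 / 1.4 x 10^-4 = 7.14e-11.
[OH^-] = sqrt(Kb x [C3H5O3-]) = sqrt(7.14e-11 x 0.1223) = 2.96e-6 M.
pOH = 5.53, so pH = 14.00 - 5.53 = 8.47.

8.47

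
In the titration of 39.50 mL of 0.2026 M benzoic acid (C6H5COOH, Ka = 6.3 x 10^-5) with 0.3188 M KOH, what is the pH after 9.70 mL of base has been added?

Initial n(C6H5COOH) = 0.2026 x 0.03950 = 0.008003 mol.
n(KOH) added = 0.3188 x 0.009700 = 0.003092 mol, converting that many moles of C6H5COOH to C6H5COO-.
Remaining n(C6H5COOH) = 0.004910 mol; n(C6H5COO-) = 0.003092 mol.
By Henderson-Hasselbalch, pH = pKa + log([A^-]/[HA]) = 4.20 + log(0.003092/0.004910) = 4.20 + (-0.20) = 4.00.

4.00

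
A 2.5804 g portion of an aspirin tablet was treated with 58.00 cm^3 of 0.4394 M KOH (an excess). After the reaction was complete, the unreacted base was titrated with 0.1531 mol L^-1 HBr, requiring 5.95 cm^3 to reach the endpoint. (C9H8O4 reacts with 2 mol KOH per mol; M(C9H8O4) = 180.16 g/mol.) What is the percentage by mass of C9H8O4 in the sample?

Total n(KOH) added = 0.4394 x 0.05800 = 0.02549 mol.
n(HBr) used = 0.1531 x 0.005950 = 0.0009109 mol, which equals the excess n(KOH).
So n(KOH) consumed by the sample = 0.02549 - 0.0009109 = 0.02457 mol.
n(C9H8O4) = 0.02457 / 2 = 0.01229 mol.
mass C9H8O4 = 0.01229 x 180.16 = 2.214 g, so %C9H8O4 = 2.214/2.5804 x 100 = 85.8%.

85.8%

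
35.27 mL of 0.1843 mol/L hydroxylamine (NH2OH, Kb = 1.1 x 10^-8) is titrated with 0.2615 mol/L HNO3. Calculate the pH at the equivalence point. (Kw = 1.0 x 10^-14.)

n(NH2OH) = 0.1843 x 0.03527 = 0.006500 mol; V(HNO3) at equivalence = 0.006500/0.2615 = 0.02486 L.
At equivalence the base is fully converted to NH3OH+; total volume = 0.06013 L, so [NH3OH+] = 0.006500/0.06013 = 0.1081 M.
Ka(NH3OH+) = Kw/Kb = 1.0e-14 / 1.1 x 10^-8 = 9.09e-7.
[H^+] = sqrt(Ka x [NH3OH+]) = sqrt(9.09e-7 x 0.1081) = 0.000313 M.
pH = -log(0.000313) = 3.50.

3.50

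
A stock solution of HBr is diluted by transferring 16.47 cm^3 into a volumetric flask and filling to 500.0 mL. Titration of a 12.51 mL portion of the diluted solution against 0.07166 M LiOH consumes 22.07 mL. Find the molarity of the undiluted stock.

3.84 M

n(LiOH) = 0.07166 x 0.02207 = 0.001582 mol.
n(HBr) in the aliquot = 0.001582 mol.
[diluted HBr] = 0.001582 / 0.01251 = 0.1264 M.
Dilution factor = 500.0/16.47 = 30.36, so [stock] = 0.1264 x 30.36 = 3.84 M.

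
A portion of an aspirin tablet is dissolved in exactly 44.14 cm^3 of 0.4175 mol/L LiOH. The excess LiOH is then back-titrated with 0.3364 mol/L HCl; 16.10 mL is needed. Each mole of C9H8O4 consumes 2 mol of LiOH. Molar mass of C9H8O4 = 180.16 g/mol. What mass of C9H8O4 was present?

1.17 g

Total n(LiOH) added = 0.4175 x 0.04414 = 0.01843 mol.
n(HCl) used = 0.3364 x 0.01610 = 0.005416 mol, which equals the excess n(LiOH).
So n(LiOH) consumed by the sample = 0.01843 - 0.005416 = 0.01301 mol.
n(C9H8O4) = 0.01301 / 2 = 0.006506 mol.
mass = 0.006506 mol x 180.16 g/mol = 1.17 g.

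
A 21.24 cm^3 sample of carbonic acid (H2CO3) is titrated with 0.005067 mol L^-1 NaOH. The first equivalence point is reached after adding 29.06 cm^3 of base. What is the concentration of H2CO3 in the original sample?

n(NaOH) = 0.005067 x 0.02906 = 0.0001472 mol.
At the first equivalence point, 1 mol OH^- react per mol H2CO3, so n(H2CO3) = 0.0001472 / 1 = 0.0001472 mol.
[H2CO3] = 0.0001472 / 0.02124 L = 0.00693 M.

0.00693 M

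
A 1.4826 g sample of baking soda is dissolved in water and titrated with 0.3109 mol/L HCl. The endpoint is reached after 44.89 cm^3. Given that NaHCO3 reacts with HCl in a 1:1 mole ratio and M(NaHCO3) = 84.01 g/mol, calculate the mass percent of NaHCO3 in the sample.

n(HCl) = 0.3109 x 0.04489 = 0.01396 mol.
n(NaHCO3) = 0.01396 / 1 = 0.01396 mol.
mass of NaHCO3 = 0.01396 x 84.01 = 1.172 g.
% purity = 1.172 / 1.4826 x 100 = 79.1%.

79.1%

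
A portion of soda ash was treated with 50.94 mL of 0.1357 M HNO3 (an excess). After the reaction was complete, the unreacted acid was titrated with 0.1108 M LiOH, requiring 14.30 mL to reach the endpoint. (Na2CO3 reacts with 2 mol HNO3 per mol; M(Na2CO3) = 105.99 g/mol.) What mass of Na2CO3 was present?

Total n(HNO3) added = 0.1357 x 0.05094 = 0.006913 mol.
n(LiOH) used = 0.1108 x 0.01430 = 0.001584 mol, which equals the excess n(HNO3).
So n(HNO3) consumed by the sample = 0.006913 - 0.001584 = 0.005328 mol.
n(Na2CO3) = 0.005328 / 2 = 0.002664 mol.
mass = 0.002664 mol x 105.99 g/mol = 0.282 g.

0.282 g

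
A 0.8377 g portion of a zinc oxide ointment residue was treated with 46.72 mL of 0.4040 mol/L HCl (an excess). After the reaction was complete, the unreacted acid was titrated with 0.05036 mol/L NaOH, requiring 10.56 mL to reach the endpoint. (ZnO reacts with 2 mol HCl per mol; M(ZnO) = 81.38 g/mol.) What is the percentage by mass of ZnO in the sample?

Total n(HCl) added = 0.4040 x 0.04672 = 0.01887 mol.
n(NaOH) used = 0.05036 x 0.01056 = 0.0005318 mol, which equals the excess n(HCl).
So n(HCl) consumed by the sample = 0.01887 - 0.0005318 = 0.01834 mol.
n(ZnO) = 0.01834 / 2 = 0.009172 mol.
mass ZnO = 0.009172 x 81.38 = 0.7464 g, so %ZnO = 0.7464/0.8377 x 100 = 89.1%.

89.1%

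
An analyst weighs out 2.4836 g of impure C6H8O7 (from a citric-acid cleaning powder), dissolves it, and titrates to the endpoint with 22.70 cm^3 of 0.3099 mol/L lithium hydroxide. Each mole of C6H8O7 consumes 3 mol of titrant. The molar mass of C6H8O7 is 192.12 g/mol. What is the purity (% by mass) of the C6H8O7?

18.1%

n(LiOH) = 0.3099 x 0.02270 = 0.007035 mol.
n(C6H8O7) = 0.007035 / 3 = 0.002345 mol.
mass of C6H8O7 = 0.002345 x 192.12 = 0.4505 g.
% purity = 0.4505 / 2.4836 x 100 = 18.1%.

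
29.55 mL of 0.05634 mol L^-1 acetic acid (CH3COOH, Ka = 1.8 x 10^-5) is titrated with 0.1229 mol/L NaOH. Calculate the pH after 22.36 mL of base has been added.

12.32

n(acid) = 0.05634 x 0.02955 = 0.001665 mol; n(NaOH) added = 0.1229 x 0.02236 = 0.002748 mol.
Base is in excess by 0.002748 - 0.001665 = 0.001083 mol in a total volume of 0.05191 L.
[OH^-] = 0.001083/0.05191 = 0.02087 M, so pOH = 1.68 and pH = 14.00 - 1.68 = 12.32.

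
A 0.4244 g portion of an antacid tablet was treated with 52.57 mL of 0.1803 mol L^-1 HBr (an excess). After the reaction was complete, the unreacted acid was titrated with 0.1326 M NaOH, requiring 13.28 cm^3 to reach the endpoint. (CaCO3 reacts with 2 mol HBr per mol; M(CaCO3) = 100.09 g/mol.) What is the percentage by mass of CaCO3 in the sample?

91.0%

Total n(HBr) added = 0.1803 x 0.05257 = 0.009478 mol.
n(NaOH) used = 0.1326 x 0.01328 = 0.001761 mol, which equals the excess n(HBr).
So n(HBr) consumed by the sample = 0.009478 - 0.001761 = 0.007717 mol.
n(CaCO3) = 0.007717 / 2 = 0.003859 mol.
mass CaCO3 = 0.003859 x 100.09 = 0.3862 g, so %CaCO3 = 0.3862/0.4244 x 100 = 91.0%.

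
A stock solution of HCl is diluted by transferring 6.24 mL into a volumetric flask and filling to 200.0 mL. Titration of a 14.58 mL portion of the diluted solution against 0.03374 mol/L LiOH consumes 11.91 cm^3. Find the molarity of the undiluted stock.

0.883 M

n(LiOH) = 0.03374 x 0.01191 = 0.0004018 mol.
n(HCl) in the aliquot = 0.0004018 mol.
[diluted HCl] = 0.0004018 / 0.01458 = 0.02756 M.
Dilution factor = 200.0/6.240 = 32.05, so [stock] = 0.02756 x 32.05 = 0.883 M.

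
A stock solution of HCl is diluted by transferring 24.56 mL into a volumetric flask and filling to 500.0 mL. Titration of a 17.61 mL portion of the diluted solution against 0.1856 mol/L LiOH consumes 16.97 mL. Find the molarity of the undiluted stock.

3.64 M

n(LiOH) = 0.1856 x 0.01697 = 0.003150 mol.
n(HCl) in the aliquot = 0.003150 mol.
[diluted HCl] = 0.003150 / 0.01761 = 0.1789 M.
Dilution factor = 500.0/24.56 = 20.36, so [stock] = 0.1789 x 20.36 = 3.64 M.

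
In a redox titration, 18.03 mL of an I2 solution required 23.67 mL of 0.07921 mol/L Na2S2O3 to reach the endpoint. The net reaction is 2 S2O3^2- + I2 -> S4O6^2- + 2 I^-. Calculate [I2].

0.0520 M

n(Na2S2O3) = 0.07921 x 0.02367 = 0.001875 mol.
From the balanced equation, 2 mol Na2S2O3 reacts with 1 mol I2, so n(I2) = 0.001875 x 1/2 = 0.0009375 mol.
[I2] = 0.0009375 / 0.01803 L = 0.0520 M.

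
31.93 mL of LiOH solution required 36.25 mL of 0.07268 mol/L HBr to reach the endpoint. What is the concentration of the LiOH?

n(HBr) delivered = 0.07268 x 0.03625 = 0.002635 mol.
For a 1:1 reaction, n(LiOH) = 0.002635 mol.
[LiOH] = 0.002635 mol / 0.03193 L = 0.0825 M.

0.0825 M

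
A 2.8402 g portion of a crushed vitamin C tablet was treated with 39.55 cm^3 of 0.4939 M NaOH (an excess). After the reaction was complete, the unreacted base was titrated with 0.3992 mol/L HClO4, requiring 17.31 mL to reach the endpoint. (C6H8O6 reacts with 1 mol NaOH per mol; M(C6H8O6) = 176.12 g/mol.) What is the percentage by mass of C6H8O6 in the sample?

Total n(NaOH) added = 0.4939 x 0.03955 = 0.01953 mol.
n(HClO4) used = 0.3992 x 0.01731 = 0.006910 mol, which equals the excess n(NaOH).
So n(NaOH) consumed by the sample = 0.01953 - 0.006910 = 0.01262 mol.
n(C6H8O6) = 0.01262 / 1 = 0.01262 mol.
mass C6H8O6 = 0.01262 x 176.12 = 2.223 g, so %C6H8O6 = 2.223/2.8402 x 100 = 78.3%.

78.3%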